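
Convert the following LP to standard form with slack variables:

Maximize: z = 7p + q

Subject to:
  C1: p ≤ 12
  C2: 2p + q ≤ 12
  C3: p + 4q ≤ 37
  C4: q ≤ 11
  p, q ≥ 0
max z = 7p + q

s.t.
  p + s1 = 12
  2p + q + s2 = 12
  p + 4q + s3 = 37
  q + s4 = 11
  p, q, s1, s2, s3, s4 ≥ 0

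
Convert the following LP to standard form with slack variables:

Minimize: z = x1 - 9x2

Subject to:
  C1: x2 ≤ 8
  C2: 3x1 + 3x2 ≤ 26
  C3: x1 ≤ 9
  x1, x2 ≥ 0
min z = x1 - 9x2

s.t.
  x2 + s1 = 8
  3x1 + 3x2 + s2 = 26
  x1 + s3 = 9
  x1, x2, s1, s2, s3 ≥ 0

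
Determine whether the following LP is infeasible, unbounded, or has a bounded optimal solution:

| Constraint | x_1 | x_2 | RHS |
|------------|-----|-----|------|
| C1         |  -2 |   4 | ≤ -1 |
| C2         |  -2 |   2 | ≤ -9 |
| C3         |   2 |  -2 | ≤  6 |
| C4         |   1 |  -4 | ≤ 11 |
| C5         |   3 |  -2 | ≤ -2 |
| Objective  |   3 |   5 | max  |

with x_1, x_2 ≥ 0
C3 requires 2x_1 - 2x_2 ≤ 6, while C2 (-2x_1 + 2x_2 ≤ -9) is equivalent to 2x_1 - 2x_2 ≥ 9. Together they would need 9 ≤ 2x_1 - 2x_2 ≤ 6, which is impossible since 9 > 6. No point satisfies all constraints.

Infeasible: no point satisfies all constraints simultaneously.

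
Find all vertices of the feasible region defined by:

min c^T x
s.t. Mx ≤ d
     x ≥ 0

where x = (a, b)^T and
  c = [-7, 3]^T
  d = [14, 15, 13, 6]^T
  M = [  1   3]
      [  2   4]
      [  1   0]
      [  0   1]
Each vertex is the intersection of two constraint boundaries that also satisfies all remaining constraints:
  a = 0 and b = 0 → (0, 0)
  2a + 4b = 15 and b = 0 → (7.5, 0)
  2a + 4b = 15 and a = 0 → (0, 3.75)

Vertices: (0, 0), (7.5, 0), (0, 3.75)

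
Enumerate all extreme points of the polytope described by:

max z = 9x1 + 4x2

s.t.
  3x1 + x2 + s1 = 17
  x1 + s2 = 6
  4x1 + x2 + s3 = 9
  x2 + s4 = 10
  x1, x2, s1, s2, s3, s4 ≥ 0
Each vertex is the intersection of two constraint boundaries that also satisfies all remaining constraints:
  x1 = 0 and x2 = 0 → (0, 0)
  4x1 + x2 = 9 and x2 = 0 → (2.25, 0)
  4x1 + x2 = 9 and x1 = 0 → (0, 9)

Vertices: (0, 0), (2.25, 0), (0, 9)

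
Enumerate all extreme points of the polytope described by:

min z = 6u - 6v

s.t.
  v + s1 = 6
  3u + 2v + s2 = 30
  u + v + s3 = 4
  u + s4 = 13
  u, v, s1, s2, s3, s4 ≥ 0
Each vertex is the intersection of two constraint boundaries that also satisfies all remaining constraints:
  u = 0 and v = 0 → (0, 0)
  u + v = 4 and v = 0 → (4, 0)
  u + v = 4 and u = 0 → (0, 4)

Vertices: (0, 0), (4, 0), (0, 4)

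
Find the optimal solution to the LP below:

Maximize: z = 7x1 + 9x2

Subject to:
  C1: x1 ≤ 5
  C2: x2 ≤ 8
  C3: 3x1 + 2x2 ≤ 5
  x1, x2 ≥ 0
x1 = 0, x2 = 2.5, z = 22.5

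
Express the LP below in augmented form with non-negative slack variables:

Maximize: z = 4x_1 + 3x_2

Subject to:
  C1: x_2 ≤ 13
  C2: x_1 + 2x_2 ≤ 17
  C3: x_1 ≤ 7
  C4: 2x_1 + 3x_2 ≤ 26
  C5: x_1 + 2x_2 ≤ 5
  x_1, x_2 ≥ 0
max z = 4x_1 + 3x_2

s.t.
  x_2 + s1 = 13
  x_1 + 2x_2 + s2 = 17
  x_1 + s3 = 7
  2x_1 + 3x_2 + s4 = 26
  x_1 + 2x_2 + s5 = 5
  x_1, x_2, s1, s2, s3, s4, s5 ≥ 0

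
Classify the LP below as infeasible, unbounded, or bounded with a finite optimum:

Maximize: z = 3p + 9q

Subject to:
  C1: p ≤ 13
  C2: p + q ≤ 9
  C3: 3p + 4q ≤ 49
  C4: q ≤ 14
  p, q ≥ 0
The point (0, 9) satisfies every constraint, so the LP is feasible; the constraints give p ≤ 13 and q ≤ 14, which with p, q ≥ 0 keep the feasible region inside a bounded box. A feasible, bounded LP attains a finite optimum at a vertex.

Evaluating z = 3p + 9q at each vertex:
  (0, 0): z = 0
  (9, 0): z = 27
  (0, 9): z = 81

The LP has an optimal solution: (0, 9) with z = 81.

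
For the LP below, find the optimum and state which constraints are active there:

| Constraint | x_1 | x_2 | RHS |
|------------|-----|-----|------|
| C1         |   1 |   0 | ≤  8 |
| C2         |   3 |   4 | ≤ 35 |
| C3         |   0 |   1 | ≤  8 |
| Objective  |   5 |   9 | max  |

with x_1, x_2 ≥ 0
Optimal: x_1 = 1, x_2 = 8
Slack at optimum:
  C1: slack = 7
  C2: slack = 0 (binding)
  C3: slack = 0 (binding)
  x_1 ≥ 0: x_1 = 1
  x_2 ≥ 0: x_2 = 8
Binding constraints: C2, C3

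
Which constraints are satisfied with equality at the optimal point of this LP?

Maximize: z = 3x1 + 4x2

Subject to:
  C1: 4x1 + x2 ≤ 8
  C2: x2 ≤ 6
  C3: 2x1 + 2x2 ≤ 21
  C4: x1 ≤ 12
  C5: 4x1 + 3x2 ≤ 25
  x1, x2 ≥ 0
Optimal: x1 = 0.5, x2 = 6
Binding: C1, C2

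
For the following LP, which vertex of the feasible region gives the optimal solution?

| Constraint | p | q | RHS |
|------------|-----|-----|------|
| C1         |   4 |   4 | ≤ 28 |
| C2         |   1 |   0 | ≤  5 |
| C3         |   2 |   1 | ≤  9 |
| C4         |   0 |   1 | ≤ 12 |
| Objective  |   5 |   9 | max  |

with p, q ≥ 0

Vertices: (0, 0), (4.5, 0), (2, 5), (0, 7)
(0, 7) with z = 63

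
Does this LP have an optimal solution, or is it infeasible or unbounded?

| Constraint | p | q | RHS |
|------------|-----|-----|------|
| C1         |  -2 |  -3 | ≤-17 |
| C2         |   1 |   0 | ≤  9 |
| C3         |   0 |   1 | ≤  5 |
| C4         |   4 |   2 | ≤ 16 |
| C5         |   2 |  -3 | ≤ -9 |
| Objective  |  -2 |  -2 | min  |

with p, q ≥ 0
The point (1.5, 5) satisfies every constraint, so the LP is feasible; the constraints give p ≤ 9 and q ≤ 5, which with p, q ≥ 0 keep the feasible region inside a bounded box. A feasible, bounded LP attains a finite optimum at a vertex.

Evaluating z = -2p - 2q at each vertex:
  (1.75, 4.5): z = -12.5
  (1.5, 5): z = -13
  (1, 5): z = -12

Feasible with finite optimum z* = -13 at (1.5, 5).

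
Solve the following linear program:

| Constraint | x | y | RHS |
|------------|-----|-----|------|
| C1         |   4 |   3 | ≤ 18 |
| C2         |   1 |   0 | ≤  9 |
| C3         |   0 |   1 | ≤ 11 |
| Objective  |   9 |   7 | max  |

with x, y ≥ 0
Each vertex is the intersection of two constraint boundaries that also satisfies all remaining constraints:
  x = 0 and y = 0 → (0, 0)
  4x + 3y = 18 and y = 0 → (4.5, 0)
  4x + 3y = 18 and x = 0 → (0, 6)

Evaluating z = 9x + 7y at each vertex:
  (0, 0): z = 0
  (4.5, 0): z = 40.5
  (0, 6): z = 42

The maximum is at (0, 6) with z = 42.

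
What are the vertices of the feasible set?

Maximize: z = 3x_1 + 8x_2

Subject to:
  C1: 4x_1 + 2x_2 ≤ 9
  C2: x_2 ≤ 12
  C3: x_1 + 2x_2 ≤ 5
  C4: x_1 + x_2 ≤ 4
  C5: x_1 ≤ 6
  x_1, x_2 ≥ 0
Each vertex is the intersection of two constraint boundaries that also satisfies all remaining constraints:
  x_1 = 0 and x_2 = 0 → (0, 0)
  4x_1 + 2x_2 = 9 and x_2 = 0 → (2.25, 0)
  4x_1 + 2x_2 = 9 and x_1 + 2x_2 = 5 → (1.333, 1.833)
  x_1 + 2x_2 = 5 and x_1 = 0 → (0, 2.5)

Vertices: (0, 0), (2.25, 0), (1.333, 1.833), (0, 2.5)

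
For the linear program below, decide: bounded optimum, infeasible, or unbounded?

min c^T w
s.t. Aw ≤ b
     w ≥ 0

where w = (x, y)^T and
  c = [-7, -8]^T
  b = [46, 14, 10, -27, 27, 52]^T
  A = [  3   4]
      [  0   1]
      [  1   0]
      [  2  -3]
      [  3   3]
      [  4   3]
The point (0, 9) satisfies every constraint, so the LP is feasible; the constraints give x ≤ 10 and y ≤ 14, which with x, y ≥ 0 keep the feasible region inside a bounded box. A feasible, bounded LP attains a finite optimum at a vertex.

Evaluating z = -7x - 8y at each vertex:
  (0, 9): z = -72

The LP has an optimal solution: (0, 9) with z = -72.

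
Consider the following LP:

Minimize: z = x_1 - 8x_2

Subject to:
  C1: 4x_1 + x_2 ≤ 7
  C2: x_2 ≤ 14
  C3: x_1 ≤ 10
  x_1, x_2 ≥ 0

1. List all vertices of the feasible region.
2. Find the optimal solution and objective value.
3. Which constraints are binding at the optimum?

1. (0, 0), (1.75, 0), (0, 7)
2. x_1 = 0, x_2 = 7, z = -56
3. C1, x_1 ≥ 0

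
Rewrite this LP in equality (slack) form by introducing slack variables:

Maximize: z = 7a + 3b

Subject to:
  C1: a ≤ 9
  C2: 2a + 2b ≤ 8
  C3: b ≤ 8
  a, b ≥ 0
max z = 7a + 3b

s.t.
  a + s1 = 9
  2a + 2b + s2 = 8
  b + s3 = 8
  a, b, s1, s2, s3 ≥ 0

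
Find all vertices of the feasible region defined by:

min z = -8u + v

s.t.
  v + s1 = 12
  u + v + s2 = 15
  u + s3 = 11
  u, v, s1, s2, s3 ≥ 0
Each vertex is the intersection of two constraint boundaries that also satisfies all remaining constraints:
  u = 0 and v = 0 → (0, 0)
  u = 11 and v = 0 → (11, 0)
  u + v = 15 and u = 11 → (11, 4)
  v = 12 and u + v = 15 → (3, 12)
  v = 12 and u = 0 → (0, 12)

Vertices: (0, 0), (11, 0), (11, 4), (3, 12), (0, 12)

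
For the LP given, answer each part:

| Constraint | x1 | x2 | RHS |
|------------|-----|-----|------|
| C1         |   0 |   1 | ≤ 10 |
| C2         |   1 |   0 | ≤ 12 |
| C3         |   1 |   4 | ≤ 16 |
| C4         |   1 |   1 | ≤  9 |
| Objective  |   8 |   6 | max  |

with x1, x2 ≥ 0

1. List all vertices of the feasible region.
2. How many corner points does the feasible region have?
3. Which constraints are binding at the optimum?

1. (0, 0), (9, 0), (6.667, 2.333), (0, 4)
2. 4
3. C4, x2 ≥ 0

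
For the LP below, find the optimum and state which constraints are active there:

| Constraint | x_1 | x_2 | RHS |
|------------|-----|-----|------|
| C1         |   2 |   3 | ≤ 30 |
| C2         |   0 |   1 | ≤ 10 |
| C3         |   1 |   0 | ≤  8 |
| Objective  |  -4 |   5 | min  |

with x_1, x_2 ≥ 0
Optimal: x_1 = 8, x_2 = 0
Binding: C3, x_2 ≥ 0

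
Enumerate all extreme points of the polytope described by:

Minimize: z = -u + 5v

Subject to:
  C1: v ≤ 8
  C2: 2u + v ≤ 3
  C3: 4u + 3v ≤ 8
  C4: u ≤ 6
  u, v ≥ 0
Each vertex is the intersection of two constraint boundaries that also satisfies all remaining constraints:
  u = 0 and v = 0 → (0, 0)
  2u + v = 3 and v = 0 → (1.5, 0)
  2u + v = 3 and 4u + 3v = 8 → (0.5, 2)
  4u + 3v = 8 and u = 0 → (0, 2.667)

Vertices: (0, 0), (1.5, 0), (0.5, 2), (0, 2.667)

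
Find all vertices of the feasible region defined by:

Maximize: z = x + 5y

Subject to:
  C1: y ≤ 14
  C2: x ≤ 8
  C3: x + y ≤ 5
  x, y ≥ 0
Each vertex is the intersection of two constraint boundaries that also satisfies all remaining constraints:
  x = 0 and y = 0 → (0, 0)
  x + y = 5 and y = 0 → (5, 0)
  x + y = 5 and x = 0 → (0, 5)

Vertices: (0, 0), (5, 0), (0, 5)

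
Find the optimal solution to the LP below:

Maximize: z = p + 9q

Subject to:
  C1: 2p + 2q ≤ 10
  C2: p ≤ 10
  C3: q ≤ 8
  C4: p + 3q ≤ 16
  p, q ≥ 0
p = 0, q = 5, z = 45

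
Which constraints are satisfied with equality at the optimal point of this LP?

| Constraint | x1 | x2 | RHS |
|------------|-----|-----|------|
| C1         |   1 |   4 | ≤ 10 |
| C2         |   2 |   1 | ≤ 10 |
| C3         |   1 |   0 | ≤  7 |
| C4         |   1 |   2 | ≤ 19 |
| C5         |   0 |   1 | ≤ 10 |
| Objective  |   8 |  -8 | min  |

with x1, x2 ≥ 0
Optimal: x1 = 0, x2 = 2.5
Binding: C1, x1 ≥ 0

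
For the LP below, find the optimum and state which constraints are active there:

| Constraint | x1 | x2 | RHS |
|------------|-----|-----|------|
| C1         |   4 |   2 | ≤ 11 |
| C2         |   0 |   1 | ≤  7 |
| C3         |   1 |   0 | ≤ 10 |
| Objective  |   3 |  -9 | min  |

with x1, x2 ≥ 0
Optimal: x1 = 0, x2 = 5.5
Slack at optimum:
  C1: slack = 0 (binding)
  C2: slack = 1.5
  C3: slack = 10
  x1 ≥ 0: x1 = 0 (binding)
  x2 ≥ 0: x2 = 5.5
Binding constraints: C1, x1 ≥ 0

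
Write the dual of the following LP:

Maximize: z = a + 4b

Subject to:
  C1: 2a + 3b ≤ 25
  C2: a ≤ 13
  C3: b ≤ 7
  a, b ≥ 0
Minimize: z = 25y1 + 13y2 + 7y3

Subject to:
  C1: -2y1 - y2 ≤ -1
  C2: -3y1 - y3 ≤ -4
  y1, y2, y3 ≥ 0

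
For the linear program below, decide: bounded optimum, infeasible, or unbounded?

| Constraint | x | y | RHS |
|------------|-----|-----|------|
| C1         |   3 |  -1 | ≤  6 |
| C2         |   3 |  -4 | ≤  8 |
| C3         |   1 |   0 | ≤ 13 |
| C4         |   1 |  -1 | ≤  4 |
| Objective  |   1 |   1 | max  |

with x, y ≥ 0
Feasible point: (0, 0) satisfies every constraint, so the LP is feasible.
Direction d = (0, 1): for each constraint row a, a·d ≤ 0 —
  (3)(0) + (-1)(1) = -1 ≤ 0
  (3)(0) + (-4)(1) = -4 ≤ 0
  (1)(0) + (0)(1) = 0 ≤ 0
  (1)(0) + (-1)(1) = -1 ≤ 0
and d ≥ 0, so (0, 0) + t·d stays feasible for every t ≥ 0. Along this ray z = x + y changes by 1 per unit t, so z → +∞.

The LP is unbounded; z can be made arbitrarily large.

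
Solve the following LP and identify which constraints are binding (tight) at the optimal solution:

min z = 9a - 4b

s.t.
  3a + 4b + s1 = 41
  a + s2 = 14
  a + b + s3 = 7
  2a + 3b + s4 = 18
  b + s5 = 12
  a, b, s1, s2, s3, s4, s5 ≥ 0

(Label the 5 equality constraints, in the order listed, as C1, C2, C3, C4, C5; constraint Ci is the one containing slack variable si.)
Optimal: a = 0, b = 6
Slack at optimum:
  C1: slack = 17
  C2: slack = 14
  C3: slack = 1
  C4: slack = 0 (binding)
  C5: slack = 6
  a ≥ 0: a = 0 (binding)
  b ≥ 0: b = 6
Binding constraints: C4, a ≥ 0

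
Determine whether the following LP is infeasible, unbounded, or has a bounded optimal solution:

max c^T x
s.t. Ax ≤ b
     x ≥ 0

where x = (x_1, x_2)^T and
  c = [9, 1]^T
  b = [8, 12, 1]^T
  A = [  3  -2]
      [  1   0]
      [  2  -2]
Feasible point: (0, 0) satisfies every constraint, so the LP is feasible.
Direction d = (0, 1): for each constraint row a, a·d ≤ 0 —
  (3)(0) + (-2)(1) = -2 ≤ 0
  (1)(0) + (0)(1) = 0 ≤ 0
  (2)(0) + (-2)(1) = -2 ≤ 0
and d ≥ 0, so (0, 0) + t·d stays feasible for every t ≥ 0. Along this ray z = 9x_1 + x_2 changes by 1 per unit t, so z → +∞.

The LP is unbounded; z can be made arbitrarily large.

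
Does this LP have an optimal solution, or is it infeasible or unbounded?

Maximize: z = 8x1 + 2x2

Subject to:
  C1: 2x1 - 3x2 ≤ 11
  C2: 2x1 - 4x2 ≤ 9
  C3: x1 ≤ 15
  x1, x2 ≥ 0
Feasible point: (0, 0) satisfies every constraint, so the LP is feasible.
Direction d = (0, 1): for each constraint row a, a·d ≤ 0 —
  (2)(0) + (-3)(1) = -3 ≤ 0
  (2)(0) + (-4)(1) = -4 ≤ 0
  (1)(0) + (0)(1) = 0 ≤ 0
and d ≥ 0, so (0, 0) + t·d stays feasible for every t ≥ 0. Along this ray z = 8x1 + 2x2 changes by 2 per unit t, so z → +∞.

Unbounded — the objective can increase without bound over the feasible region.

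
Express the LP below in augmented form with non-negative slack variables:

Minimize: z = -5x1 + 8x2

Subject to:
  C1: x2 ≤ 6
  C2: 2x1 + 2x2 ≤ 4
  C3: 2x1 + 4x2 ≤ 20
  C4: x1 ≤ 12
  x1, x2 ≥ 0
min z = -5x1 + 8x2

s.t.
  x2 + s1 = 6
  2x1 + 2x2 + s2 = 4
  2x1 + 4x2 + s3 = 20
  x1 + s4 = 12
  x1, x2, s1, s2, s3, s4 ≥ 0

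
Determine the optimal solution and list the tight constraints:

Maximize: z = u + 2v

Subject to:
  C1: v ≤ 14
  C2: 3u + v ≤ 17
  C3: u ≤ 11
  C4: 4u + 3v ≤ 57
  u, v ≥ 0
Optimal: u = 1, v = 14
Binding: C1, C2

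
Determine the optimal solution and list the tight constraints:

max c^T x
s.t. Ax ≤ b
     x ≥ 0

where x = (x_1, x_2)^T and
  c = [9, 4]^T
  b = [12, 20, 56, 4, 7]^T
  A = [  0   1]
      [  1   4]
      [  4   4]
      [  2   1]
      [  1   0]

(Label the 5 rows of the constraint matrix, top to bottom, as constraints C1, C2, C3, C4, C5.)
Optimal: x_1 = 2, x_2 = 0
Binding: C4, x_2 ≥ 0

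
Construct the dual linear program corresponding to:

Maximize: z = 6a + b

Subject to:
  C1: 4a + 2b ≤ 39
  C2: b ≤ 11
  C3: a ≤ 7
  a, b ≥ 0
Minimize: z = 39y1 + 11y2 + 7y3

Subject to:
  C1: -4y1 - y3 ≤ -6
  C2: -2y1 - y2 ≤ -1
  y1, y2, y3 ≥ 0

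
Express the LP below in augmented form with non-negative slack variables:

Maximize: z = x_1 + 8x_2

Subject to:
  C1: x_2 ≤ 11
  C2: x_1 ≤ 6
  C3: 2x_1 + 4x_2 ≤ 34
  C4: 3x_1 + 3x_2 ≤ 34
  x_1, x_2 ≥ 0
max z = x_1 + 8x_2

s.t.
  x_2 + s1 = 11
  x_1 + s2 = 6
  2x_1 + 4x_2 + s3 = 34
  3x_1 + 3x_2 + s4 = 34
  x_1, x_2, s1, s2, s3, s4 ≥ 0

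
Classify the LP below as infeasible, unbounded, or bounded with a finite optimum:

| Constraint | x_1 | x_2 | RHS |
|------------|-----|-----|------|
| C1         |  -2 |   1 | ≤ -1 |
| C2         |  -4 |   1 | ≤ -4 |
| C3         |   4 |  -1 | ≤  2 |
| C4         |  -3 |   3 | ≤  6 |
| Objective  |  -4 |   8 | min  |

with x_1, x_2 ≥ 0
C3 requires 4x_1 - x_2 ≤ 2, while C2 (-4x_1 + x_2 ≤ -4) is equivalent to 4x_1 - x_2 ≥ 4. Together they would need 4 ≤ 4x_1 - x_2 ≤ 2, which is impossible since 4 > 2. No point satisfies all constraints.

The feasible region is empty; the LP is infeasible.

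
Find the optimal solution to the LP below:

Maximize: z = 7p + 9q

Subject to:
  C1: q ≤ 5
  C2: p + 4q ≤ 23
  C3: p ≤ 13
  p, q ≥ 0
p = 13, q = 2.5, z = 113.5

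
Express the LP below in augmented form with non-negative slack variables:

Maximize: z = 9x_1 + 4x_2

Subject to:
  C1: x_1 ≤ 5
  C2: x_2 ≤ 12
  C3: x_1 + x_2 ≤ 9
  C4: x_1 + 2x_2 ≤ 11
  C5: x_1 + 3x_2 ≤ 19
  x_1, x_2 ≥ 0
max z = 9x_1 + 4x_2

s.t.
  x_1 + s1 = 5
  x_2 + s2 = 12
  x_1 + x_2 + s3 = 9
  x_1 + 2x_2 + s4 = 11
  x_1 + 3x_2 + s5 = 19
  x_1, x_2, s1, s2, s3, s4, s5 ≥ 0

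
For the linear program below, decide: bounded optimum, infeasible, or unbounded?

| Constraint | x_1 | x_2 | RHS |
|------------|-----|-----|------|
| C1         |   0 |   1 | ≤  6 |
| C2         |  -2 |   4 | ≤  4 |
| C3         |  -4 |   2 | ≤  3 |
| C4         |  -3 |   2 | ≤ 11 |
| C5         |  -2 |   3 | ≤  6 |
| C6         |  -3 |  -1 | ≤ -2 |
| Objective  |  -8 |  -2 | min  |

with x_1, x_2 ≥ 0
Feasible point: (1, 0) satisfies every constraint, so the LP is feasible.
Direction d = (1, 0): for each constraint row a, a·d ≤ 0 —
  (0)(1) + (1)(0) = 0 ≤ 0
  (-2)(1) + (4)(0) = -2 ≤ 0
  (-4)(1) + (2)(0) = -4 ≤ 0
  (-3)(1) + (2)(0) = -3 ≤ 0
  (-2)(1) + (3)(0) = -2 ≤ 0
  (-3)(1) + (-1)(0) = -3 ≤ 0
and d ≥ 0, so (1, 0) + t·d stays feasible for every t ≥ 0. Along this ray z = -8x_1 - 2x_2 changes by -8 per unit t, so z → −∞.

Unbounded: there is a feasible ray along which z → −∞.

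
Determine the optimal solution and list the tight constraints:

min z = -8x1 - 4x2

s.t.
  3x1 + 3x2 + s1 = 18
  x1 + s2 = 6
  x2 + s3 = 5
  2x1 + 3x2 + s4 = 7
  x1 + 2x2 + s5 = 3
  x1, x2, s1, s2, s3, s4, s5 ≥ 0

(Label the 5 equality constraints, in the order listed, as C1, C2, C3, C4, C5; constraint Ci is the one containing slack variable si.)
Optimal: x1 = 3, x2 = 0
Slack at optimum:
  C1: slack = 9
  C2: slack = 3
  C3: slack = 5
  C4: slack = 1
  C5: slack = 0 (binding)
  x1 ≥ 0: x1 = 3
  x2 ≥ 0: x2 = 0 (binding)
Binding constraints: C5, x2 ≥ 0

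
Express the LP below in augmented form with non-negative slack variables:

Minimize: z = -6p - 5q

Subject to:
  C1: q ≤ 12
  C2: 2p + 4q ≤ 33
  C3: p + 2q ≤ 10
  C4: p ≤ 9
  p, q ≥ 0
min z = -6p - 5q

s.t.
  q + s1 = 12
  2p + 4q + s2 = 33
  p + 2q + s3 = 10
  p + s4 = 9
  p, q, s1, s2, s3, s4 ≥ 0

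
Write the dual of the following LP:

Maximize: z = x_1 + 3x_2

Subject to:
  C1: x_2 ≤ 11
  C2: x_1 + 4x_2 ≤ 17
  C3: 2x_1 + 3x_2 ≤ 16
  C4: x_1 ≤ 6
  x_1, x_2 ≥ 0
Minimize: z = 11y1 + 17y2 + 16y3 + 6y4

Subject to:
  C1: -y2 - 2y3 - y4 ≤ -1
  C2: -y1 - 4y2 - 3y3 ≤ -3
  y1, y2, y3, y4 ≥ 0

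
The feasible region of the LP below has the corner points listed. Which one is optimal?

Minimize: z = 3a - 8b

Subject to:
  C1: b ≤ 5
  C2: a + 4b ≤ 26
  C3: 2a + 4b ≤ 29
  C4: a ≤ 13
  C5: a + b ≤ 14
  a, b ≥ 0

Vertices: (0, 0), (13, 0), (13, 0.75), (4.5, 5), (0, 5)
Evaluating z = 3a - 8b at each vertex:
  (0, 0): z = 0
  (13, 0): z = 39
  (13, 0.75): z = 33
  (4.5, 5): z = -26.5
  (0, 5): z = -40

The smallest value is z = -40, attained at (0, 5).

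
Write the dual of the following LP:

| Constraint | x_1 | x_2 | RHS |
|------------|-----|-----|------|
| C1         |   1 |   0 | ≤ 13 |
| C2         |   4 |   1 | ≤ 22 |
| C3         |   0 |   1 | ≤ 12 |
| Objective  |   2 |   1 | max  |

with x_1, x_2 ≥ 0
Minimize: z = 13y1 + 22y2 + 12y3

Subject to:
  C1: -y1 - 4y2 ≤ -2
  C2: -y2 - y3 ≤ -1
  y1, y2, y3 ≥ 0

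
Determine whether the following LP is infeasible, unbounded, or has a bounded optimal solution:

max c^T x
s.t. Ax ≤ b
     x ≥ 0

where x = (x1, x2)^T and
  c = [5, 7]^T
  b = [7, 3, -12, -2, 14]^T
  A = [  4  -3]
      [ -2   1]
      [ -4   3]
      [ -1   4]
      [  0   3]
One constraint requires 4x1 - 3x2 ≤ 7, while the constraint -4x1 + 3x2 ≤ -12 is equivalent to 4x1 - 3x2 ≥ 12. Together they would need 12 ≤ 4x1 - 3x2 ≤ 7, which is impossible since 12 > 7. No point satisfies all constraints.

The feasible region is empty; the LP is infeasible.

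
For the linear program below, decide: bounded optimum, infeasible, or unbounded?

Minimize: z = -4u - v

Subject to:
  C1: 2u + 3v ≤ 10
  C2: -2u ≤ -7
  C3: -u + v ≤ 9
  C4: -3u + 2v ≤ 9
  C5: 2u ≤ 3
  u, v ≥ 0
C5 requires 2u ≤ 3, while C2 (-2u ≤ -7) is equivalent to 2u ≥ 7. Together they would need 7 ≤ 2u ≤ 3, which is impossible since 7 > 3. No point satisfies all constraints.

The feasible region is empty; the LP is infeasible.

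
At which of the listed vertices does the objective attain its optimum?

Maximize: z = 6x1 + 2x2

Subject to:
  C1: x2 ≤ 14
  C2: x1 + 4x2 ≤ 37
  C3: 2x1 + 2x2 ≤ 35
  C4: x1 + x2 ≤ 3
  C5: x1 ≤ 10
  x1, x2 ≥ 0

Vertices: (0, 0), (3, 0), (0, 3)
(3, 0) with z = 18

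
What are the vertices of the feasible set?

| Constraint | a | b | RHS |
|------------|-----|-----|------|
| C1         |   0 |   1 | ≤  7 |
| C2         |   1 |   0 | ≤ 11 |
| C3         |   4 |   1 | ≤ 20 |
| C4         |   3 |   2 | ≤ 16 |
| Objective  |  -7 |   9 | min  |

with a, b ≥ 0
Each vertex is the intersection of two constraint boundaries that also satisfies all remaining constraints:
  a = 0 and b = 0 → (0, 0)
  4a + b = 20 and b = 0 → (5, 0)
  4a + b = 20 and 3a + 2b = 16 → (4.8, 0.8)
  b = 7 and 3a + 2b = 16 → (0.6667, 7)
  b = 7 and a = 0 → (0, 7)

Vertices: (0, 0), (5, 0), (4.8, 0.8), (0.6667, 7), (0, 7)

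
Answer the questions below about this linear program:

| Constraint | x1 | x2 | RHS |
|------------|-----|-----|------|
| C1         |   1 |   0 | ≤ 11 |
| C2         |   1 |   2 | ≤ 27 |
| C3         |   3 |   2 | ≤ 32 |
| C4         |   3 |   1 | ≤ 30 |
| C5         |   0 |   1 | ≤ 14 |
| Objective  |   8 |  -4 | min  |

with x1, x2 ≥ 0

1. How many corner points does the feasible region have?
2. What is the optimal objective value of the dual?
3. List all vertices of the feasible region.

1. 5
2. -54 (by strong duality, equal to the primal optimum)
3. (0, 0), (10, 0), (9.333, 2), (2.5, 12.25), (0, 13.5)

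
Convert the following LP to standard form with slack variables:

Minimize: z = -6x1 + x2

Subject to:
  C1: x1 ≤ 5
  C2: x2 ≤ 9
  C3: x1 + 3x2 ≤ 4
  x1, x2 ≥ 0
min z = -6x1 + x2

s.t.
  x1 + s1 = 5
  x2 + s2 = 9
  x1 + 3x2 + s3 = 4
  x1, x2, s1, s2, s3 ≥ 0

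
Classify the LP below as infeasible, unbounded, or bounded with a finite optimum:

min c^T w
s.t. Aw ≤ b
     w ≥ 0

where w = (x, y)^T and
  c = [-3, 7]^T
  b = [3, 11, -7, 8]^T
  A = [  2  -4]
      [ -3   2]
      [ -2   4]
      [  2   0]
One constraint requires 2x - 4y ≤ 3, while the constraint -2x + 4y ≤ -7 is equivalent to 2x - 4y ≥ 7. Together they would need 7 ≤ 2x - 4y ≤ 3, which is impossible since 7 > 3. No point satisfies all constraints.

Infeasible — the constraint set is empty.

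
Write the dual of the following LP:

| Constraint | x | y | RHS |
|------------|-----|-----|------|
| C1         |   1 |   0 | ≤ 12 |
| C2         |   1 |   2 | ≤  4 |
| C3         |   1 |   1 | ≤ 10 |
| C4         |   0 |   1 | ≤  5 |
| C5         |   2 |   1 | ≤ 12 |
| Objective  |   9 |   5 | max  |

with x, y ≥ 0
Minimize: z = 12y1 + 4y2 + 10y3 + 5y4 + 12y5

Subject to:
  C1: -y1 - y2 - y3 - 2y5 ≤ -9
  C2: -2y2 - y3 - y4 - y5 ≤ -5
  y1, y2, y3, y4, y5 ≥ 0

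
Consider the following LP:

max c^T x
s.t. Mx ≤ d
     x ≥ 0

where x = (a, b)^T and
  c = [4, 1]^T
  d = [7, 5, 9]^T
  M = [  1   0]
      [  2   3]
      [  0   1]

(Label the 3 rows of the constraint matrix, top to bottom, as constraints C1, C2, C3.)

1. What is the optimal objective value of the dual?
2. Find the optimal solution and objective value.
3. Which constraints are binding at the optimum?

1. 10 (by strong duality, equal to the primal optimum)
2. a = 2.5, b = 0, z = 10
3. C2, b ≥ 0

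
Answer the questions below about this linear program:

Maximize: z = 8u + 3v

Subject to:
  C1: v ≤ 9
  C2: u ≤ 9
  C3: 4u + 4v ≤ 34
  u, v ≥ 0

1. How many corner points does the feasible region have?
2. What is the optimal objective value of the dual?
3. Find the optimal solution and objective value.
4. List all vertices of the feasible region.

1. 3
2. 68 (by strong duality, equal to the primal optimum)
3. u = 8.5, v = 0, z = 68
4. (0, 0), (8.5, 0), (0, 8.5)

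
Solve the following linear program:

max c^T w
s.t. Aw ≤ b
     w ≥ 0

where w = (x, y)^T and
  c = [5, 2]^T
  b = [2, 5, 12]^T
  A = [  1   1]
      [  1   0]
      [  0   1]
Each vertex is the intersection of two constraint boundaries that also satisfies all remaining constraints:
  x = 0 and y = 0 → (0, 0)
  x + y = 2 and y = 0 → (2, 0)
  x + y = 2 and x = 0 → (0, 2)

Evaluating z = 5x + 2y at each vertex:
  (0, 0): z = 0
  (2, 0): z = 10
  (0, 2): z = 4

The maximum is at (2, 0) with z = 10.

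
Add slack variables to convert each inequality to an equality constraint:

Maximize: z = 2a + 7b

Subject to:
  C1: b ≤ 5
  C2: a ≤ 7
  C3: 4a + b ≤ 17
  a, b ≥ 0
max z = 2a + 7b

s.t.
  b + s1 = 5
  a + s2 = 7
  4a + b + s3 = 17
  a, b, s1, s2, s3 ≥ 0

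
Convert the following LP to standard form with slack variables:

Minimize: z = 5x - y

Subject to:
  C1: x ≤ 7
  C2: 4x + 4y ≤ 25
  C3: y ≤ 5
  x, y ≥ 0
min z = 5x - y

s.t.
  x + s1 = 7
  4x + 4y + s2 = 25
  y + s3 = 5
  x, y, s1, s2, s3 ≥ 0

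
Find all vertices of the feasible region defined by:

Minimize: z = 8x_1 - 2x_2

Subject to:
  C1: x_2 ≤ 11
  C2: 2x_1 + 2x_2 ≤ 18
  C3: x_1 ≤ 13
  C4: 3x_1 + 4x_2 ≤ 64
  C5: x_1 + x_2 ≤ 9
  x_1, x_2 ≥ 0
Each vertex is the intersection of two constraint boundaries that also satisfies all remaining constraints:
  x_1 = 0 and x_2 = 0 → (0, 0)
  2x_1 + 2x_2 = 18 and x_2 = 0 → (9, 0)
  2x_1 + 2x_2 = 18 and x_1 = 0 → (0, 9)

Vertices: (0, 0), (9, 0), (0, 9)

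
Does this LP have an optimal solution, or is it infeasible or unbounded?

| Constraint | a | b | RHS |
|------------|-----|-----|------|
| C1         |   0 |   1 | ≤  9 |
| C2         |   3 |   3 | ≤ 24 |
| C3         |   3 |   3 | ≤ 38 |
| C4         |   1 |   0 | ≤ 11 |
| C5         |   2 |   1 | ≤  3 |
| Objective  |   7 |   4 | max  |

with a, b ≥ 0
The point (0, 3) satisfies every constraint, so the LP is feasible; the constraints give a ≤ 11 and b ≤ 9, which with a, b ≥ 0 keep the feasible region inside a bounded box. A feasible, bounded LP attains a finite optimum at a vertex.

Evaluating z = 7a + 4b at each vertex:
  (0, 0): z = 0
  (1.5, 0): z = 10.5
  (0, 3): z = 12

The LP has an optimal solution: (0, 3) with z = 12.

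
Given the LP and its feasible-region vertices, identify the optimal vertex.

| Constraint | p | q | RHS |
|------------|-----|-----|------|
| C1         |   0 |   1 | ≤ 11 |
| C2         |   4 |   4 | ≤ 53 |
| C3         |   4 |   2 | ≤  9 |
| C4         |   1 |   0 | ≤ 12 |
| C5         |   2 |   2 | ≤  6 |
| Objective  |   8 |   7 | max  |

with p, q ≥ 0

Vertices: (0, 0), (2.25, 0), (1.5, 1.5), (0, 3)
Evaluating z = 8p + 7q at each vertex:
  (0, 0): z = 0
  (2.25, 0): z = 18
  (1.5, 1.5): z = 22.5
  (0, 3): z = 21

The largest value is z = 22.5, attained at (1.5, 1.5).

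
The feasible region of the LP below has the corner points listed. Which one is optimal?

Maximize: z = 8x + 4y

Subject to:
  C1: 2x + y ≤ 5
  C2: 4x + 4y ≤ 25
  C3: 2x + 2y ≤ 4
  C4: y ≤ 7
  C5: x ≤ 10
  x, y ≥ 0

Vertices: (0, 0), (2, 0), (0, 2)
(2, 0) with z = 16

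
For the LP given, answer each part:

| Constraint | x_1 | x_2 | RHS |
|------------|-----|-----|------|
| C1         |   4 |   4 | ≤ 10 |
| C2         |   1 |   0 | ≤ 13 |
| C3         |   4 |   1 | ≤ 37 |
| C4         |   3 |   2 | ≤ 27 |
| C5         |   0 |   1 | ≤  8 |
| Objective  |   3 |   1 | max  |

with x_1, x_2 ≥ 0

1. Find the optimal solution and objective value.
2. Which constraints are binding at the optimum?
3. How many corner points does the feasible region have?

1. x_1 = 2.5, x_2 = 0, z = 7.5
2. C1, x_2 ≥ 0
3. 3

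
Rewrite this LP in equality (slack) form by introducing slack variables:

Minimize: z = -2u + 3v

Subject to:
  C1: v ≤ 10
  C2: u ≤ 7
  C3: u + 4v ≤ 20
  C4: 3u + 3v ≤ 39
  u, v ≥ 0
min z = -2u + 3v

s.t.
  v + s1 = 10
  u + s2 = 7
  u + 4v + s3 = 20
  3u + 3v + s4 = 39
  u, v, s1, s2, s3, s4 ≥ 0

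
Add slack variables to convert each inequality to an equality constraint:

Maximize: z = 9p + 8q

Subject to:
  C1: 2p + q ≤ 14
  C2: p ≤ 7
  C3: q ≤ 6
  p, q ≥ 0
max z = 9p + 8q

s.t.
  2p + q + s1 = 14
  p + s2 = 7
  q + s3 = 6
  p, q, s1, s2, s3 ≥ 0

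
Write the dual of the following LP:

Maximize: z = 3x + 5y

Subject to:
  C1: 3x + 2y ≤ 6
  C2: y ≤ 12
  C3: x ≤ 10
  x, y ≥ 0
Minimize: z = 6y1 + 12y2 + 10y3

Subject to:
  C1: -3y1 - y3 ≤ -3
  C2: -2y1 - y2 ≤ -5
  y1, y2, y3 ≥ 0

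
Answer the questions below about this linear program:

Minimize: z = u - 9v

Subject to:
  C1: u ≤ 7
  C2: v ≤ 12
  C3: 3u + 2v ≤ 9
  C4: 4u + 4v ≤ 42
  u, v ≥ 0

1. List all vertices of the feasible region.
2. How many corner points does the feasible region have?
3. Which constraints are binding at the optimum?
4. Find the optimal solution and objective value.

1. (0, 0), (3, 0), (0, 4.5)
2. 3
3. C3, u ≥ 0
4. u = 0, v = 4.5, z = -40.5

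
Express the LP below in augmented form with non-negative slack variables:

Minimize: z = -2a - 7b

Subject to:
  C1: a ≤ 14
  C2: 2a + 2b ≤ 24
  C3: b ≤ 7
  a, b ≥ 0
min z = -2a - 7b

s.t.
  a + s1 = 14
  2a + 2b + s2 = 24
  b + s3 = 7
  a, b, s1, s2, s3 ≥ 0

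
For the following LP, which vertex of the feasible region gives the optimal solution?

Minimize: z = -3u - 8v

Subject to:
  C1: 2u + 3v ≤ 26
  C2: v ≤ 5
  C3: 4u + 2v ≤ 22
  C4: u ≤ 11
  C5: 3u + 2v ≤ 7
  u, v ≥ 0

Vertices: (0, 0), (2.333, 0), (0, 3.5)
Evaluating z = -3u - 8v at each vertex:
  (0, 0): z = 0
  (2.333, 0): z = -7
  (0, 3.5): z = -28

The smallest value is z = -28, attained at (0, 3.5).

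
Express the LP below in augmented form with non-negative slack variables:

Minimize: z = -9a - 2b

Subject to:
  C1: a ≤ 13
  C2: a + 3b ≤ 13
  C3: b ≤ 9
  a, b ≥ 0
min z = -9a - 2b

s.t.
  a + s1 = 13
  a + 3b + s2 = 13
  b + s3 = 9
  a, b, s1, s2, s3 ≥ 0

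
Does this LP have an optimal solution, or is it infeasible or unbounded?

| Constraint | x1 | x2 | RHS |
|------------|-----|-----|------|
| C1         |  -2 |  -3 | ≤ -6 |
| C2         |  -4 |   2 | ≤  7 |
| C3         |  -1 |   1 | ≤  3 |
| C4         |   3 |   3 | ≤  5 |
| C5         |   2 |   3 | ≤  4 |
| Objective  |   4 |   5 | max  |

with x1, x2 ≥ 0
C5 requires 2x1 + 3x2 ≤ 4, while C1 (-2x1 - 3x2 ≤ -6) is equivalent to 2x1 + 3x2 ≥ 6. Together they would need 6 ≤ 2x1 + 3x2 ≤ 4, which is impossible since 6 > 4. No point satisfies all constraints.

Infeasible: no point satisfies all constraints simultaneously.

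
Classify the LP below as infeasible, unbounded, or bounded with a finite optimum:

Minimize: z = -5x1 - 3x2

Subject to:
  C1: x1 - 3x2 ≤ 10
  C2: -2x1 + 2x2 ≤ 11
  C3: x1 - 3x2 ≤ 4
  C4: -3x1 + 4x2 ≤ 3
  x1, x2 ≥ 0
Feasible point: (0, 0) satisfies every constraint, so the LP is feasible.
Direction d = (3, 1): for each constraint row a, a·d ≤ 0 —
  (1)(3) + (-3)(1) = 0 ≤ 0
  (-2)(3) + (2)(1) = -4 ≤ 0
  (1)(3) + (-3)(1) = 0 ≤ 0
  (-3)(3) + (4)(1) = -5 ≤ 0
and d ≥ 0, so (0, 0) + t·d stays feasible for every t ≥ 0. Along this ray z = -5x1 - 3x2 changes by -18 per unit t, so z → −∞.

Unbounded: there is a feasible ray along which z → −∞.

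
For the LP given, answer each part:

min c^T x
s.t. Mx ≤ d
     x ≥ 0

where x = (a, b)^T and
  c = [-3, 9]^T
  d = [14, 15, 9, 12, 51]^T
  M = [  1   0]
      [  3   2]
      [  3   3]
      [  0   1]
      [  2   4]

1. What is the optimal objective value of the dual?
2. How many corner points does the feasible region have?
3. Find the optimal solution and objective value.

1. -9 (by strong duality, equal to the primal optimum)
2. 3
3. a = 3, b = 0, z = -9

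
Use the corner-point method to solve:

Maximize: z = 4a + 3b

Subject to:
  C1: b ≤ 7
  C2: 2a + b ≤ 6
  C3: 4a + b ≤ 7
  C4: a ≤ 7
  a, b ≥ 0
a = 0, b = 6, z = 18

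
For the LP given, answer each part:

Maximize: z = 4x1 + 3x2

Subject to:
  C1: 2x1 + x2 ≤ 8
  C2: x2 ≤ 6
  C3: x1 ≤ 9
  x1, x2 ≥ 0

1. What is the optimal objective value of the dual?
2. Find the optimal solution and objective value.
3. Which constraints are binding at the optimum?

1. 22 (by strong duality, equal to the primal optimum)
2. x1 = 1, x2 = 6, z = 22
3. C1, C2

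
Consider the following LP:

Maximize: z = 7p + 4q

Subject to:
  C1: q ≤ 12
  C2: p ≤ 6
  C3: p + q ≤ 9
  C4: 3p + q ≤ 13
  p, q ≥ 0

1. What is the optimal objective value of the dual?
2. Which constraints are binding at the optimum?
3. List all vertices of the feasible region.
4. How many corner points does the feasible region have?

1. 42 (by strong duality, equal to the primal optimum)
2. C3, C4
3. (0, 0), (4.333, 0), (2, 7), (0, 9)
4. 4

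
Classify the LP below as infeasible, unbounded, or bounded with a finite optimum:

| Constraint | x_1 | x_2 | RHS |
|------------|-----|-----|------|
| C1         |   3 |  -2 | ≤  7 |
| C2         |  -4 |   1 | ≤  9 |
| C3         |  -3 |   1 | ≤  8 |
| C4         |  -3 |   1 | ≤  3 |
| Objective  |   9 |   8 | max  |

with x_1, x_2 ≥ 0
Feasible point: (0, 0) satisfies every constraint, so the LP is feasible.
Direction d = (2, 3): for each constraint row a, a·d ≤ 0 —
  (3)(2) + (-2)(3) = 0 ≤ 0
  (-4)(2) + (1)(3) = -5 ≤ 0
  (-3)(2) + (1)(3) = -3 ≤ 0
  (-3)(2) + (1)(3) = -3 ≤ 0
and d ≥ 0, so (0, 0) + t·d stays feasible for every t ≥ 0. Along this ray z = 9x_1 + 8x_2 changes by 42 per unit t, so z → +∞.

Unbounded — the objective can increase without bound over the feasible region.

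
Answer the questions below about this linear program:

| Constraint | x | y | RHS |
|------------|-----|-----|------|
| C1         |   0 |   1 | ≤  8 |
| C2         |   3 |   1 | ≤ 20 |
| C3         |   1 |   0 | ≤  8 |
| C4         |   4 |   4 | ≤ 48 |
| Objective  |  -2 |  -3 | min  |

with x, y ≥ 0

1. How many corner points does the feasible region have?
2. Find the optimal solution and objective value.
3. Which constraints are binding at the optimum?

1. 4
2. x = 4, y = 8, z = -32
3. C1, C2, C4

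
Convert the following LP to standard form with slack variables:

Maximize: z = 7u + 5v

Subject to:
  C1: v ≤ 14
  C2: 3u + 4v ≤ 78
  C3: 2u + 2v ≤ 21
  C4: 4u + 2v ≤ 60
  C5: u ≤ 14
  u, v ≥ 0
max z = 7u + 5v

s.t.
  v + s1 = 14
  3u + 4v + s2 = 78
  2u + 2v + s3 = 21
  4u + 2v + s4 = 60
  u + s5 = 14
  u, v, s1, s2, s3, s4, s5 ≥ 0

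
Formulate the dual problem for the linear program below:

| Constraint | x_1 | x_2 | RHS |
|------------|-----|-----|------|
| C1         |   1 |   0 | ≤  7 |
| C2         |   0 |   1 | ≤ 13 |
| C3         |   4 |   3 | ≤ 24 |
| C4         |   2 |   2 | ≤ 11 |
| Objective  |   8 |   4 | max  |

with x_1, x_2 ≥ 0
Minimize: z = 7y1 + 13y2 + 24y3 + 11y4

Subject to:
  C1: -y1 - 4y3 - 2y4 ≤ -8
  C2: -y2 - 3y3 - 2y4 ≤ -4
  y1, y2, y3, y4 ≥ 0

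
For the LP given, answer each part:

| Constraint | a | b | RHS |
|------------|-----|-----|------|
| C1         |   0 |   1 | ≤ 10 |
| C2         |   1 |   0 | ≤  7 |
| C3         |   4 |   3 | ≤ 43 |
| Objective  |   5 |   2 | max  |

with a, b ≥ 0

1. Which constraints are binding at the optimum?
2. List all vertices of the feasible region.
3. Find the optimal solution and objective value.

1. C2, C3
2. (0, 0), (7, 0), (7, 5), (3.25, 10), (0, 10)
3. a = 7, b = 5, z = 45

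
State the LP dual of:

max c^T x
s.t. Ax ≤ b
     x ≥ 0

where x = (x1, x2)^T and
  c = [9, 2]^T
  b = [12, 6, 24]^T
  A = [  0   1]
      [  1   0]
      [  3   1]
Minimize: z = 12y1 + 6y2 + 24y3

Subject to:
  C1: -y2 - 3y3 ≤ -9
  C2: -y1 - y3 ≤ -2
  y1, y2, y3 ≥ 0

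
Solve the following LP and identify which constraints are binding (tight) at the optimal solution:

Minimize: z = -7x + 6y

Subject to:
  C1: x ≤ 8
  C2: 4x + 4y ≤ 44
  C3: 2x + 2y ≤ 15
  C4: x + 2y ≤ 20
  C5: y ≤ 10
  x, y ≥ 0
Optimal: x = 7.5, y = 0
Binding: C3, y ≥ 0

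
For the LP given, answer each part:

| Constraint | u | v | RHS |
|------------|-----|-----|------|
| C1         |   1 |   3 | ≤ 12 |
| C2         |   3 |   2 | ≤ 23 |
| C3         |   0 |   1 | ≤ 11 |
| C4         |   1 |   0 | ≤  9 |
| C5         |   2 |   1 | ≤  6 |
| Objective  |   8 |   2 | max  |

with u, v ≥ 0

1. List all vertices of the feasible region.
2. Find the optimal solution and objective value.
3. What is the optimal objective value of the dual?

1. (0, 0), (3, 0), (1.2, 3.6), (0, 4)
2. u = 3, v = 0, z = 24
3. 24 (by strong duality, equal to the primal optimum)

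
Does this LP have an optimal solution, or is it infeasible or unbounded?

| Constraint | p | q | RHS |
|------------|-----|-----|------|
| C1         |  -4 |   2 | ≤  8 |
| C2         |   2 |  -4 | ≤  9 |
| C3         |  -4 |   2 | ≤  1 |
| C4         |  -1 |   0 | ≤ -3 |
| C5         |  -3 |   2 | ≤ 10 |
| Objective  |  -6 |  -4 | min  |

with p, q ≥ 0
Feasible point: (3, 0) satisfies every constraint, so the LP is feasible.
Direction d = (1, 1): for each constraint row a, a·d ≤ 0 —
  (-4)(1) + (2)(1) = -2 ≤ 0
  (2)(1) + (-4)(1) = -2 ≤ 0
  (-4)(1) + (2)(1) = -2 ≤ 0
  (-1)(1) + (0)(1) = -1 ≤ 0
  (-3)(1) + (2)(1) = -1 ≤ 0
and d ≥ 0, so (3, 0) + t·d stays feasible for every t ≥ 0. Along this ray z = -6p - 4q changes by -10 per unit t, so z → −∞.

Unbounded — the objective can decrease without bound over the feasible region.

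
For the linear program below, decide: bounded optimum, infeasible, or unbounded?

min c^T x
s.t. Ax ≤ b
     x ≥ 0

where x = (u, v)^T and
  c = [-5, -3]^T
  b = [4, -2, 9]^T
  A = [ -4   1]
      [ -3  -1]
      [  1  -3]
Feasible point: (1, 0) satisfies every constraint, so the LP is feasible.
Direction d = (1, 1): for each constraint row a, a·d ≤ 0 —
  (-4)(1) + (1)(1) = -3 ≤ 0
  (-3)(1) + (-1)(1) = -4 ≤ 0
  (1)(1) + (-3)(1) = -2 ≤ 0
and d ≥ 0, so (1, 0) + t·d stays feasible for every t ≥ 0. Along this ray z = -5u - 3v changes by -8 per unit t, so z → −∞.

Unbounded — the objective can decrease without bound over the feasible region.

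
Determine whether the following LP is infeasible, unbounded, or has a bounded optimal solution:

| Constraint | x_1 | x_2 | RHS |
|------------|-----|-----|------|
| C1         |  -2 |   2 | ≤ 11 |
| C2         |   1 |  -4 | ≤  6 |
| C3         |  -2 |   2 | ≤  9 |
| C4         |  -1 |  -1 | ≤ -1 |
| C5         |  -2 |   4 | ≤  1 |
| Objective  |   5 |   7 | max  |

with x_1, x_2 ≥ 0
Feasible point: (1, 0) satisfies every constraint, so the LP is feasible.
Direction d = (4, 1): for each constraint row a, a·d ≤ 0 —
  (-2)(4) + (2)(1) = -6 ≤ 0
  (1)(4) + (-4)(1) = 0 ≤ 0
  (-2)(4) + (2)(1) = -6 ≤ 0
  (-1)(4) + (-1)(1) = -5 ≤ 0
  (-2)(4) + (4)(1) = -4 ≤ 0
and d ≥ 0, so (1, 0) + t·d stays feasible for every t ≥ 0. Along this ray z = 5x_1 + 7x_2 changes by 27 per unit t, so z → +∞.

Unbounded — the objective can increase without bound over the feasible region.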